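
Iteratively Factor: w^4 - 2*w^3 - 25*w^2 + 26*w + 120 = (w + 2)*(w^3 - 4*w^2 - 17*w + 60) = (w + 2)*(w + 4)*(w^2 - 8*w + 15) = (w - 3)*(w + 2)*(w + 4)*(w - 5)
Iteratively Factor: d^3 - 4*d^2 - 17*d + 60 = (d + 4)*(d^2 - 8*d + 15) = (d - 3)*(d + 4)*(d - 5)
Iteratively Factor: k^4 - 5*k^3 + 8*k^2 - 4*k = (k)*(k^3 - 5*k^2 + 8*k - 4) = k*(k - 1)*(k^2 - 4*k + 4) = k*(k - 2)*(k - 1)*(k - 2)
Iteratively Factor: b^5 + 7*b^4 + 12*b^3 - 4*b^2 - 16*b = (b + 4)*(b^4 + 3*b^3 - 4*b) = b*(b + 4)*(b^3 + 3*b^2 - 4) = b*(b - 1)*(b + 4)*(b^2 + 4*b + 4) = b*(b - 1)*(b + 2)*(b + 4)*(b + 2)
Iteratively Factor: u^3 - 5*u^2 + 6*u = (u - 2)*(u^2 - 3*u) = (u - 3)*(u - 2)*(u)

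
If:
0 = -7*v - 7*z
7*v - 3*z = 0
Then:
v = 0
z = 0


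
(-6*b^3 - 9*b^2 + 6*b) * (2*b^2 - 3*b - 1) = -12*b^5 + 45*b^3 - 9*b^2 - 6*b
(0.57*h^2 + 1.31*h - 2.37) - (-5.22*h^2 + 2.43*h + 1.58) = 5.79*h^2 - 1.12*h - 3.95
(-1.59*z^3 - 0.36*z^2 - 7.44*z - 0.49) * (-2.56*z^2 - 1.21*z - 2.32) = 4.0704*z^5 + 2.8455*z^4 + 23.1708*z^3 + 11.092*z^2 + 17.8537*z + 1.1368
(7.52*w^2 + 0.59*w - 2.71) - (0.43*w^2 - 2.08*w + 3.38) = 7.09*w^2 + 2.67*w - 6.09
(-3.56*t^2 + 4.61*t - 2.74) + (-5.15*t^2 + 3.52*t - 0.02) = -8.71*t^2 + 8.13*t - 2.76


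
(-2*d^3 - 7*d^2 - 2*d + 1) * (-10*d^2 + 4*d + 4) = 20*d^5 + 62*d^4 - 16*d^3 - 46*d^2 - 4*d + 4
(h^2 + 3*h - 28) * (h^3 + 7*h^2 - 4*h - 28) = h^5 + 10*h^4 - 11*h^3 - 236*h^2 + 28*h + 784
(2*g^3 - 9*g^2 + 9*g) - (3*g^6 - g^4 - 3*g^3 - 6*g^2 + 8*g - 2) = -3*g^6 + g^4 + 5*g^3 - 3*g^2 + g + 2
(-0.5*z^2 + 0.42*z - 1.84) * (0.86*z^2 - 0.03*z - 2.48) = -0.43*z^4 + 0.3762*z^3 - 0.355*z^2 - 0.9864*z + 4.5632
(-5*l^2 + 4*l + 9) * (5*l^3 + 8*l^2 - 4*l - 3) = -25*l^5 - 20*l^4 + 97*l^3 + 71*l^2 - 48*l - 27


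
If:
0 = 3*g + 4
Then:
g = -4/3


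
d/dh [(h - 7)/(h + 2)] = 9/(h + 2)^2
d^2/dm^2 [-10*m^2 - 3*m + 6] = -20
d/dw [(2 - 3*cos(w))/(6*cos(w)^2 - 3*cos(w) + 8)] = 6*(3*sin(w)^2 + 4*cos(w))*sin(w)/(6*sin(w)^2 + 3*cos(w) - 14)^2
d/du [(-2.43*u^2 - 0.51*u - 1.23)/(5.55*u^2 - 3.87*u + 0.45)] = (12.2346*u^2 + 11.466*u - 4.9896)/(30.8025*u^4 - 42.957*u^3 + 19.9719*u^2 - 3.483*u + 0.2025)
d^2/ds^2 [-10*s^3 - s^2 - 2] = -60*s - 2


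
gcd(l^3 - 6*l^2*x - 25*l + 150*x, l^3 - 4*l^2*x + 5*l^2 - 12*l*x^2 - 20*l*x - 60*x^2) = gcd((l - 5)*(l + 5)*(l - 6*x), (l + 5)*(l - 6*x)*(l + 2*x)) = -l^2 + 6*l*x - 5*l + 30*x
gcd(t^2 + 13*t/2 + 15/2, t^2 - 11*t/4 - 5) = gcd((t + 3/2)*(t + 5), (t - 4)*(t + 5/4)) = 1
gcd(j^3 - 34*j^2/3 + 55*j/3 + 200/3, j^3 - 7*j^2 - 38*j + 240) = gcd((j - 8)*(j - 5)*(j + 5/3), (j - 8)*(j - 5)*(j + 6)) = j^2 - 13*j + 40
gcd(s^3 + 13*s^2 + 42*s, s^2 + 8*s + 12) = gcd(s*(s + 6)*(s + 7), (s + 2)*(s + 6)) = s + 6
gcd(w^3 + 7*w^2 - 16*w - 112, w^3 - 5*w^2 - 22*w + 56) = w + 4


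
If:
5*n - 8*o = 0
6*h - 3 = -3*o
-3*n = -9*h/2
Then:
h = 16/47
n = 24/47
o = 15/47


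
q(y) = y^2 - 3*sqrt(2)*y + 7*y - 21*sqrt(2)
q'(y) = 2*y - 3*sqrt(2) + 7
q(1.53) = -23.14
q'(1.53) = 5.82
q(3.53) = -7.50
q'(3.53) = 9.82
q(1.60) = -22.73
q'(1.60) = 5.96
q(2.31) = -17.99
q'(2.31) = 7.38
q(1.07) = -25.60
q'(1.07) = 4.90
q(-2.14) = -31.02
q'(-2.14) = -1.52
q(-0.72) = -31.17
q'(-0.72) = 1.32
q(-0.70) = -31.14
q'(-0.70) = 1.36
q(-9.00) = 26.49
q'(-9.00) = -15.24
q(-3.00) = -28.97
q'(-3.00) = -3.24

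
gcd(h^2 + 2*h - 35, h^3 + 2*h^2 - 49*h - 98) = h + 7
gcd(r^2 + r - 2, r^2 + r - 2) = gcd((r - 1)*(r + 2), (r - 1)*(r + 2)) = r^2 + r - 2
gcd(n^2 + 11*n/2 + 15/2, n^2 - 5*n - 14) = 1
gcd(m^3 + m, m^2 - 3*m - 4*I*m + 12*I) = 1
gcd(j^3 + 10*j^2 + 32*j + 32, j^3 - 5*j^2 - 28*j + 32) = j + 4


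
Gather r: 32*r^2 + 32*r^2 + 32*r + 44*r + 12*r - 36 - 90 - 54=64*r^2 + 88*r - 180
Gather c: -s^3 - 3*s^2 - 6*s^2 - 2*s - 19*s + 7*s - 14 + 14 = -s^3 - 9*s^2 - 14*s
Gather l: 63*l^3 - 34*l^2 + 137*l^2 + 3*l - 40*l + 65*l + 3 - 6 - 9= 63*l^3 + 103*l^2 + 28*l - 12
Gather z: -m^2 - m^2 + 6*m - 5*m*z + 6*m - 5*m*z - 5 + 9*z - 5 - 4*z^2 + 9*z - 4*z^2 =-2*m^2 + 12*m - 8*z^2 + z*(18 - 10*m) - 10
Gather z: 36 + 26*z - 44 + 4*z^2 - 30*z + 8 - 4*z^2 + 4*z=0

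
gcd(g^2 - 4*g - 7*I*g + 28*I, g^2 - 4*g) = g - 4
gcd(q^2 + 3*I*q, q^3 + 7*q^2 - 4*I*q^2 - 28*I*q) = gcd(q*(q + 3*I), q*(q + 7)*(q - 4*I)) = q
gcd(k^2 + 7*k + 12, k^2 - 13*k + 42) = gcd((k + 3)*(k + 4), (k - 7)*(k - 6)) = 1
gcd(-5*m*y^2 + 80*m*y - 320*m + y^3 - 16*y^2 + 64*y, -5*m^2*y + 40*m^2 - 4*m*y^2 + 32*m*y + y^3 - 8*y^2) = -5*m*y + 40*m + y^2 - 8*y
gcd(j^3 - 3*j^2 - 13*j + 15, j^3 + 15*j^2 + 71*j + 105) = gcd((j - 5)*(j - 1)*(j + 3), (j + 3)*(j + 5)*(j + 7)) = j + 3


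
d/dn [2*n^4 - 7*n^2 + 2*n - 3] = 8*n^3 - 14*n + 2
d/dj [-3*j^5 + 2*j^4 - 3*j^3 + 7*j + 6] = -15*j^4 + 8*j^3 - 9*j^2 + 7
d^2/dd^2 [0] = 0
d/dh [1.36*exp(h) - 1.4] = 1.36*exp(h)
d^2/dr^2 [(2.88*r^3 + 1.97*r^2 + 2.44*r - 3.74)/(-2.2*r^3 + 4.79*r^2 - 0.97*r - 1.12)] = (2.8421709430404e-14*r^7 - 79.7684800000002*r^6 - 33.98208*r^5 + 481.87524*r^4 - 718.817342*r^3 + 552.713556*r^2 - 259.771836*r + 47.525932)/(10.648*r^9 - 69.5508*r^8 + 165.51546*r^7 - 154.970999*r^6 + 2.16191099999999*r^5 + 77.911923*r^4 - 22.031423*r^3 - 14.864304*r^2 + 3.650304*r + 1.404928)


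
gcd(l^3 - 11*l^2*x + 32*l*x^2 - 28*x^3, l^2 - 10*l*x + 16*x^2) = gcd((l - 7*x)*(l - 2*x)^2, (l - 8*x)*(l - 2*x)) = -l + 2*x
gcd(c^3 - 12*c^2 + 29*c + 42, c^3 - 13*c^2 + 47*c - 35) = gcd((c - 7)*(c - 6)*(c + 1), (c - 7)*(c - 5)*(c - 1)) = c - 7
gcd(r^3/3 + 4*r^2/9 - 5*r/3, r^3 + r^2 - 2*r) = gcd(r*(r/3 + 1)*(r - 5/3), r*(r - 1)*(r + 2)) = r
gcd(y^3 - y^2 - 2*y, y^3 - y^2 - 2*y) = y^3 - y^2 - 2*y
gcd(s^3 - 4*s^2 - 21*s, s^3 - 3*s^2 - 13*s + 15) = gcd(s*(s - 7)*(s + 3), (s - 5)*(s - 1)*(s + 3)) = s + 3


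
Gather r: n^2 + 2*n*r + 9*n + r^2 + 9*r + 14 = n^2 + 9*n + r^2 + r*(2*n + 9) + 14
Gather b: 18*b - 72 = 18*b - 72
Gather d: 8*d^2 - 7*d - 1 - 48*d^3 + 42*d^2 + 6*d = -48*d^3 + 50*d^2 - d - 1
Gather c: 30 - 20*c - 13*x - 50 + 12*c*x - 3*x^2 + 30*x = c*(12*x - 20) - 3*x^2 + 17*x - 20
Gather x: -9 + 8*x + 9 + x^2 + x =x^2 + 9*x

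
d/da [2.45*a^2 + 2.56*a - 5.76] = 4.9*a + 2.56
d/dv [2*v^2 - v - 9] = 4*v - 1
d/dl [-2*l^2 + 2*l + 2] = 2 - 4*l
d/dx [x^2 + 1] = 2*x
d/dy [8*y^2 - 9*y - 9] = 16*y - 9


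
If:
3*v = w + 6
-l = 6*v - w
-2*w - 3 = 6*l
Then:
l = 21/4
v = -15/4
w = -69/4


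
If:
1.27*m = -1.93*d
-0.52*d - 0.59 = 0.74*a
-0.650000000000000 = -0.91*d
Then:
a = -1.30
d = 0.71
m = -1.09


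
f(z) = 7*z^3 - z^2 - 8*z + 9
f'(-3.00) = 187.00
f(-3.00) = -165.00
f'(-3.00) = 187.00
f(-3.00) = -165.00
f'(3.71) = 273.63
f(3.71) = 323.01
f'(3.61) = 258.45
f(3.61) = 296.41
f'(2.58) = 126.62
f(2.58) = 101.92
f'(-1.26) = 27.86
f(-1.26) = 3.49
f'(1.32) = 25.95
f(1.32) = 12.80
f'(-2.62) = 141.39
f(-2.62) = -102.80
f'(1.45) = 33.25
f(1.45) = 16.64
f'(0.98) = 10.21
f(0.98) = 6.79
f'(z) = 21*z^2 - 2*z - 8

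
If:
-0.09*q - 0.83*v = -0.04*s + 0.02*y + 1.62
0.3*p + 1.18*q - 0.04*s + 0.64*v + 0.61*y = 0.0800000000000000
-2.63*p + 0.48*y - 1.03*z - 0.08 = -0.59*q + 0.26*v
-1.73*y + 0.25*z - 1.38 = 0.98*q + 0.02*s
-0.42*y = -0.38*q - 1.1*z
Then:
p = 0.669272880112345 - 0.133970823780971*z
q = 0.176473018003612 - 1.23567327679613*z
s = -56.793484179159*z - 91.4582924102216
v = -2.63921677407724*z - 6.38241878229801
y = 1.50105751147017*z + 0.15966606390803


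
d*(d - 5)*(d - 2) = d^3 - 7*d^2 + 10*d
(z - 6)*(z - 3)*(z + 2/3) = z^3 - 25*z^2/3 + 12*z + 12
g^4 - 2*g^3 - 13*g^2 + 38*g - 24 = (g - 3)*(g - 2)*(g - 1)*(g + 4)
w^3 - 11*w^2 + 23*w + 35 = (w - 7)*(w - 5)*(w + 1)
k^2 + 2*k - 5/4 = (k - 1/2)*(k + 5/2)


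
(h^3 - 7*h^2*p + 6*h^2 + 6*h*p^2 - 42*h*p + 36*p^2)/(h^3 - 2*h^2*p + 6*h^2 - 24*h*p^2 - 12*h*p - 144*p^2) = (h - p)/(h + 4*p)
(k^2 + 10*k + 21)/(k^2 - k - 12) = (k + 7)/(k - 4)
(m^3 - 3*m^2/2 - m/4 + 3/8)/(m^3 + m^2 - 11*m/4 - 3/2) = (m - 1/2)/(m + 2)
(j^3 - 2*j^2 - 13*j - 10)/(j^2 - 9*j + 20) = (j^2 + 3*j + 2)/(j - 4)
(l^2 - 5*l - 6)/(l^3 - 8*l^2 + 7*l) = (l^2 - 5*l - 6)/(l*(l^2 - 8*l + 7))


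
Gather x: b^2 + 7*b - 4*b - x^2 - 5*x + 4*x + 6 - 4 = b^2 + 3*b - x^2 - x + 2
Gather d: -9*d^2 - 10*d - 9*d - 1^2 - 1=-9*d^2 - 19*d - 2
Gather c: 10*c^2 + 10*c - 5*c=10*c^2 + 5*c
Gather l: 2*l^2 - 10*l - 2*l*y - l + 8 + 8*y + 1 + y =2*l^2 + l*(-2*y - 11) + 9*y + 9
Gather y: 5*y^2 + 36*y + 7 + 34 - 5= 5*y^2 + 36*y + 36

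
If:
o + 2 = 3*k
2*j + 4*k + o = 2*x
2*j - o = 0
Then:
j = 3*x/10 - 2/5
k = x/5 + 2/5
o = 3*x/5 - 4/5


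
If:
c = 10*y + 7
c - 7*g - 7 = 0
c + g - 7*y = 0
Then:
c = -273/31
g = -70/31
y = -49/31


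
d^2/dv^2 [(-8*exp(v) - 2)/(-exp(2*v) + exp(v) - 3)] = 2*(4*exp(4*v) + 8*exp(3*v) - 75*exp(2*v) + exp(v) + 39)*exp(v)/(exp(6*v) - 3*exp(5*v) + 12*exp(4*v) - 19*exp(3*v) + 36*exp(2*v) - 27*exp(v) + 27)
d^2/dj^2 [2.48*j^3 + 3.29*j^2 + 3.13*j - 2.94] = 14.88*j + 6.58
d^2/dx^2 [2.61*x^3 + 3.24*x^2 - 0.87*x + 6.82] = 15.66*x + 6.48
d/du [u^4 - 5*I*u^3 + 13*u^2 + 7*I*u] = 4*u^3 - 15*I*u^2 + 26*u + 7*I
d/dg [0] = 0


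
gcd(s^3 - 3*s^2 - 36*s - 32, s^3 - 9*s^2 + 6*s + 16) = s^2 - 7*s - 8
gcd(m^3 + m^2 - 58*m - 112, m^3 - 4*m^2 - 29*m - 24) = m - 8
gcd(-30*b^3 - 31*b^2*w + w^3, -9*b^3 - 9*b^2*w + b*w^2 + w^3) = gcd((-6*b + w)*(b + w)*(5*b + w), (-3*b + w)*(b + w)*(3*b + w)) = b + w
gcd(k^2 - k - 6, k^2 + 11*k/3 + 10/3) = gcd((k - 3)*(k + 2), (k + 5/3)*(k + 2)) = k + 2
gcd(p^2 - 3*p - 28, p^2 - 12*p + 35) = p - 7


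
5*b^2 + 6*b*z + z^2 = (b + z)*(5*b + z)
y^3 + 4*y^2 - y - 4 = (y - 1)*(y + 1)*(y + 4)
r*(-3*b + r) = -3*b*r + r^2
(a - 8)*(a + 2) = a^2 - 6*a - 16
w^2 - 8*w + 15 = (w - 5)*(w - 3)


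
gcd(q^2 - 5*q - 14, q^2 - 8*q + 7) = q - 7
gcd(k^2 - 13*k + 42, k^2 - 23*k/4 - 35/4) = k - 7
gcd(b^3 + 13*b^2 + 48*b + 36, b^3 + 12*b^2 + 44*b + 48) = b + 6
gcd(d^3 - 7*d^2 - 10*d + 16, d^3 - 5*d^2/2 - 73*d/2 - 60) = d - 8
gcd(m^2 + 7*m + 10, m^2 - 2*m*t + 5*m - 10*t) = m + 5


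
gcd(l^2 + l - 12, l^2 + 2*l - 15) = l - 3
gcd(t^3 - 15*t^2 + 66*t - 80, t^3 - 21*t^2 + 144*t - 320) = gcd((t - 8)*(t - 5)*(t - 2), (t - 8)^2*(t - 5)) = t^2 - 13*t + 40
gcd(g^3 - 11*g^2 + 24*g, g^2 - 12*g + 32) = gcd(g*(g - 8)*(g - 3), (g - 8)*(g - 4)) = g - 8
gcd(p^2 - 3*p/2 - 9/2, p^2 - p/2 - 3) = p + 3/2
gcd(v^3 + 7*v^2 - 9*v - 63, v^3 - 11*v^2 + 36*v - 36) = v - 3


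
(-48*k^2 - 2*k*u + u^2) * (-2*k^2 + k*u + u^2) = 96*k^4 - 44*k^3*u - 52*k^2*u^2 - k*u^3 + u^4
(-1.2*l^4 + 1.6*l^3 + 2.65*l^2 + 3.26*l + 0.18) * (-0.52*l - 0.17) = 0.624*l^5 - 0.628*l^4 - 1.65*l^3 - 2.1457*l^2 - 0.6478*l - 0.0306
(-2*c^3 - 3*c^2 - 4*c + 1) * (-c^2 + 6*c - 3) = 2*c^5 - 9*c^4 - 8*c^3 - 16*c^2 + 18*c - 3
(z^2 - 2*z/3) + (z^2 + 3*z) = 2*z^2 + 7*z/3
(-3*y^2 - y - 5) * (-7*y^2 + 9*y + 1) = 21*y^4 - 20*y^3 + 23*y^2 - 46*y - 5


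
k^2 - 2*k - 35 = (k - 7)*(k + 5)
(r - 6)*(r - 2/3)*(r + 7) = r^3 + r^2/3 - 128*r/3 + 28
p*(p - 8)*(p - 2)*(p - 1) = p^4 - 11*p^3 + 26*p^2 - 16*p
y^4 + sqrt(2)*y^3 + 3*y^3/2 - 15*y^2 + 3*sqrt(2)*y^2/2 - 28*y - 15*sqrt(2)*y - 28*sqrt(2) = (y - 4)*(y + 2)*(y + 7/2)*(y + sqrt(2))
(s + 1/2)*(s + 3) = s^2 + 7*s/2 + 3/2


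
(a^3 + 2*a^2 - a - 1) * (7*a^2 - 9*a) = 7*a^5 + 5*a^4 - 25*a^3 + 2*a^2 + 9*a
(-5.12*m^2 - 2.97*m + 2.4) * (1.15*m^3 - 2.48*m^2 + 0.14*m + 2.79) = -5.888*m^5 + 9.2821*m^4 + 9.4088*m^3 - 20.6526*m^2 - 7.9503*m + 6.696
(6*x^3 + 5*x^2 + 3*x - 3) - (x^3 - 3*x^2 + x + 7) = 5*x^3 + 8*x^2 + 2*x - 10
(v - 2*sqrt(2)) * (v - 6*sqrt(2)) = v^2 - 8*sqrt(2)*v + 24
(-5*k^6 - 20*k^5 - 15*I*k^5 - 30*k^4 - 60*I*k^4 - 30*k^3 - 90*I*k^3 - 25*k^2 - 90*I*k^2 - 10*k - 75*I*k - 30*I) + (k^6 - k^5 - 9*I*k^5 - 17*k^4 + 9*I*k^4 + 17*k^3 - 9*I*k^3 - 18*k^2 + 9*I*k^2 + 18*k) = -4*k^6 - 21*k^5 - 24*I*k^5 - 47*k^4 - 51*I*k^4 - 13*k^3 - 99*I*k^3 - 43*k^2 - 81*I*k^2 + 8*k - 75*I*k - 30*I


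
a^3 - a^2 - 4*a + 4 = (a - 2)*(a - 1)*(a + 2)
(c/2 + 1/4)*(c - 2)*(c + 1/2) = c^3/2 - c^2/2 - 7*c/8 - 1/4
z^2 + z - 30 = (z - 5)*(z + 6)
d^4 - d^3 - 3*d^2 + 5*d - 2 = (d - 1)^3*(d + 2)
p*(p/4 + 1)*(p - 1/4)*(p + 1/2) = p^4/4 + 17*p^3/16 + 7*p^2/32 - p/8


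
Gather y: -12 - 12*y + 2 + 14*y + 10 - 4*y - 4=-2*y - 4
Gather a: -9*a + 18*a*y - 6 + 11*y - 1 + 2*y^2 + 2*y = a*(18*y - 9) + 2*y^2 + 13*y - 7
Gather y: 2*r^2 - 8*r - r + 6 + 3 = 2*r^2 - 9*r + 9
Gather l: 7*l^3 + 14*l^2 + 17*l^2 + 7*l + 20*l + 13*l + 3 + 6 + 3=7*l^3 + 31*l^2 + 40*l + 12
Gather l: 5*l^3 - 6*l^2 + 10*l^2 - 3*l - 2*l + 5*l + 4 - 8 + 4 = 5*l^3 + 4*l^2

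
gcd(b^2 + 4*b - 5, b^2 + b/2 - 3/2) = b - 1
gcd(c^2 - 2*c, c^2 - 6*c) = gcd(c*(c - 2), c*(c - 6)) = c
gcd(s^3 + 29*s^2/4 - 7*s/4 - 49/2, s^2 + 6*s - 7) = s + 7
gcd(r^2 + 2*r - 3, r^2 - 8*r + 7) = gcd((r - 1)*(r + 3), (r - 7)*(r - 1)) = r - 1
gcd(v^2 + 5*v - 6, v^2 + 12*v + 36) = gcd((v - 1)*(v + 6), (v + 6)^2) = v + 6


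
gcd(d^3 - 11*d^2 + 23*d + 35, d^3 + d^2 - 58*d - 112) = 1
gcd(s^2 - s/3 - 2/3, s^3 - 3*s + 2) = s - 1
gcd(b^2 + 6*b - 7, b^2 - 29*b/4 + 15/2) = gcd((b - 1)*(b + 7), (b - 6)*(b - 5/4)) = 1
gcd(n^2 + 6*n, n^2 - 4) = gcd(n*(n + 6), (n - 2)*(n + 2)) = 1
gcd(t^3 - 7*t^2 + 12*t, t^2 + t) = t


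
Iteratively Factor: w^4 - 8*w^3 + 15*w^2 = (w - 3)*(w^3 - 5*w^2) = w*(w - 3)*(w^2 - 5*w) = w^2*(w - 3)*(w - 5)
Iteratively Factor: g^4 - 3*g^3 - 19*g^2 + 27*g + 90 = (g - 3)*(g^3 - 19*g - 30) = (g - 3)*(g + 3)*(g^2 - 3*g - 10) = (g - 5)*(g - 3)*(g + 3)*(g + 2)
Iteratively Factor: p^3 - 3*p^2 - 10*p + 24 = (p - 2)*(p^2 - p - 12) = (p - 4)*(p - 2)*(p + 3)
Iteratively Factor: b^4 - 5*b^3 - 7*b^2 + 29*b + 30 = (b - 5)*(b^3 - 7*b - 6) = (b - 5)*(b + 2)*(b^2 - 2*b - 3) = (b - 5)*(b + 1)*(b + 2)*(b - 3)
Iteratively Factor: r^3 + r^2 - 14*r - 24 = (r + 2)*(r^2 - r - 12) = (r + 2)*(r + 3)*(r - 4)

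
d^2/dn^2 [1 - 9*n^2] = -18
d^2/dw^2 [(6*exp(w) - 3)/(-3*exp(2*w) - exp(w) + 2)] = (-54*exp(4*w) + 126*exp(3*w) - 189*exp(2*w) + 63*exp(w) - 18)*exp(w)/(27*exp(6*w) + 27*exp(5*w) - 45*exp(4*w) - 35*exp(3*w) + 30*exp(2*w) + 12*exp(w) - 8)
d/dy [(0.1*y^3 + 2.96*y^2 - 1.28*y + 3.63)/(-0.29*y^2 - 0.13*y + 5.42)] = (-0.029*y^4 - 0.026*y^3 + 0.87*y^2 + 34.1918*y - 6.4657)/(0.0841*y^4 + 0.0754*y^3 - 3.1267*y^2 - 1.4092*y + 29.3764)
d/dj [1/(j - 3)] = -1/(j - 3)^2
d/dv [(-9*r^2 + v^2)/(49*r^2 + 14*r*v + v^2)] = 2*r*(9*r + 7*v)/(343*r^3 + 147*r^2*v + 21*r*v^2 + v^3)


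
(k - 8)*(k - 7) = k^2 - 15*k + 56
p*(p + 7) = p^2 + 7*p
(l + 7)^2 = l^2 + 14*l + 49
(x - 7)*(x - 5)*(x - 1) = x^3 - 13*x^2 + 47*x - 35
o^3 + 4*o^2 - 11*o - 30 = (o - 3)*(o + 2)*(o + 5)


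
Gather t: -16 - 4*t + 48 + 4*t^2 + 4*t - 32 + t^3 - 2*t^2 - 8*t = t^3 + 2*t^2 - 8*t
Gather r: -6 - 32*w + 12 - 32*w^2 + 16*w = -32*w^2 - 16*w + 6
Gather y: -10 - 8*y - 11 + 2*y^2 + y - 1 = 2*y^2 - 7*y - 22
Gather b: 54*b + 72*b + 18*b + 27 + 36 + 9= 144*b + 72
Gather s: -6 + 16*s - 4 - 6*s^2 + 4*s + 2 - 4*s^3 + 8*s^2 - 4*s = -4*s^3 + 2*s^2 + 16*s - 8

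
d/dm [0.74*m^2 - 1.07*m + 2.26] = 1.48*m - 1.07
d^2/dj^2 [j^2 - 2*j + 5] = 2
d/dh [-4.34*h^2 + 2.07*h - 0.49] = 2.07 - 8.68*h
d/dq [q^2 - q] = 2*q - 1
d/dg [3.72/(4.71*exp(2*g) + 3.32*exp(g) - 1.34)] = (-35.0424*exp(g) - 12.3504)*exp(g)/(4.71*exp(2*g) + 3.32*exp(g) - 1.34)^2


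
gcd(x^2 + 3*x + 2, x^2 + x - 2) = x + 2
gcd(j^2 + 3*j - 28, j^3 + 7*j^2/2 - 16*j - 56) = j - 4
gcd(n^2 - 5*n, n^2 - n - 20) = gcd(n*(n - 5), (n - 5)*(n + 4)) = n - 5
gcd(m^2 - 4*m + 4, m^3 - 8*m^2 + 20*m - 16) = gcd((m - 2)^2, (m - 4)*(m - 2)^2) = m^2 - 4*m + 4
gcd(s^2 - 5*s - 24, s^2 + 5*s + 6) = s + 3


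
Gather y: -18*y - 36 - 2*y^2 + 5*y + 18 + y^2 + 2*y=-y^2 - 11*y - 18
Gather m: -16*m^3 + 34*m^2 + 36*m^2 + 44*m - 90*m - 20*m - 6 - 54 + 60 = -16*m^3 + 70*m^2 - 66*m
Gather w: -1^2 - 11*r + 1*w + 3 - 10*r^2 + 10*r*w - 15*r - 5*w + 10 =-10*r^2 - 26*r + w*(10*r - 4) + 12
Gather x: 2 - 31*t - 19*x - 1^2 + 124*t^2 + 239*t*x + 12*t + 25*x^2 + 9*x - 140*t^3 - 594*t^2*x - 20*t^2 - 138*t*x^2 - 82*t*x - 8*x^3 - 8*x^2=-140*t^3 + 104*t^2 - 19*t - 8*x^3 + x^2*(17 - 138*t) + x*(-594*t^2 + 157*t - 10) + 1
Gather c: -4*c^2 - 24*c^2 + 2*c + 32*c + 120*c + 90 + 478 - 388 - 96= -28*c^2 + 154*c + 84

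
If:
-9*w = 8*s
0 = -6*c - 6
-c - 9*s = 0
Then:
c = -1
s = 1/9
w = -8/81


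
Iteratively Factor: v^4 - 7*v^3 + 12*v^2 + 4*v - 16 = (v - 2)*(v^3 - 5*v^2 + 2*v + 8) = (v - 2)*(v + 1)*(v^2 - 6*v + 8) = (v - 2)^2*(v + 1)*(v - 4)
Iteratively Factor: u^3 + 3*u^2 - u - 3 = (u - 1)*(u^2 + 4*u + 3) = (u - 1)*(u + 1)*(u + 3)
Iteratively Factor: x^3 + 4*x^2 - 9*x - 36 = (x - 3)*(x^2 + 7*x + 12) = (x - 3)*(x + 3)*(x + 4)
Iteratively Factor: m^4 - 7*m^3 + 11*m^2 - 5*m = (m)*(m^3 - 7*m^2 + 11*m - 5) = m*(m - 5)*(m^2 - 2*m + 1) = m*(m - 5)*(m - 1)*(m - 1)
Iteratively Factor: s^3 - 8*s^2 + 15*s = (s - 5)*(s^2 - 3*s) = s*(s - 5)*(s - 3)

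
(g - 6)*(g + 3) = g^2 - 3*g - 18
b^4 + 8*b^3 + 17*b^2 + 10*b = b*(b + 1)*(b + 2)*(b + 5)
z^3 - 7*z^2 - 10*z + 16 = (z - 8)*(z - 1)*(z + 2)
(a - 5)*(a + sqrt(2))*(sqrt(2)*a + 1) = sqrt(2)*a^3 - 5*sqrt(2)*a^2 + 3*a^2 - 15*a + sqrt(2)*a - 5*sqrt(2)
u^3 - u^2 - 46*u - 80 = (u - 8)*(u + 2)*(u + 5)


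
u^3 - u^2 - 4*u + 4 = (u - 2)*(u - 1)*(u + 2)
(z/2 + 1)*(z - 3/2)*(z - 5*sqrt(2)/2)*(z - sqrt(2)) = z^4/2 - 7*sqrt(2)*z^3/4 + z^3/4 - 7*sqrt(2)*z^2/8 + z^2 + 5*z/4 + 21*sqrt(2)*z/4 - 15/2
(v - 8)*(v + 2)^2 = v^3 - 4*v^2 - 28*v - 32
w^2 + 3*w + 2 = (w + 1)*(w + 2)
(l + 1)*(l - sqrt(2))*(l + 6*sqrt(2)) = l^3 + l^2 + 5*sqrt(2)*l^2 - 12*l + 5*sqrt(2)*l - 12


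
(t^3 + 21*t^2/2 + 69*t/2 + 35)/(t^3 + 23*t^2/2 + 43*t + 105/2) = (t + 2)/(t + 3)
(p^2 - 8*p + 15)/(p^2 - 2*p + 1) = (p^2 - 8*p + 15)/(p^2 - 2*p + 1)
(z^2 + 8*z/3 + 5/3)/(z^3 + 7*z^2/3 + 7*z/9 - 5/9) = 3/(3*z - 1)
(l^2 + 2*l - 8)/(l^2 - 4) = (l + 4)/(l + 2)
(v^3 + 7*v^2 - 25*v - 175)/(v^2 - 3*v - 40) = (v^2 + 2*v - 35)/(v - 8)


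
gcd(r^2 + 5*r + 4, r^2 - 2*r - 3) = r + 1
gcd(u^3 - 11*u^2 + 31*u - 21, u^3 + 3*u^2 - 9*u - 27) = u - 3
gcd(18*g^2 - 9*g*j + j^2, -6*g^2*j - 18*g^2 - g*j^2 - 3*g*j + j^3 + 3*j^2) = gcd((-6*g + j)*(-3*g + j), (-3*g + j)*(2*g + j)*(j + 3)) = 3*g - j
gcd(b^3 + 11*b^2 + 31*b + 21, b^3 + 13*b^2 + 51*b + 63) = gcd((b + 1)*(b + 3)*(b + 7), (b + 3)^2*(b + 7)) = b^2 + 10*b + 21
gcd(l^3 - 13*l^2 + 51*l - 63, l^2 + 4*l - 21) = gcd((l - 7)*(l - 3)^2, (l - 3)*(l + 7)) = l - 3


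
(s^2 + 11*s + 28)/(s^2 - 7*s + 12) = (s^2 + 11*s + 28)/(s^2 - 7*s + 12)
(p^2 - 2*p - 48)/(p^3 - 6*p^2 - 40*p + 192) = 1/(p - 4)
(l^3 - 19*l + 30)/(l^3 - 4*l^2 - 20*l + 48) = (l^2 + 2*l - 15)/(l^2 - 2*l - 24)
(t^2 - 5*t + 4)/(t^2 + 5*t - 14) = (t^2 - 5*t + 4)/(t^2 + 5*t - 14)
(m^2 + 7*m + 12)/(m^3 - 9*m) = (m + 4)/(m*(m - 3))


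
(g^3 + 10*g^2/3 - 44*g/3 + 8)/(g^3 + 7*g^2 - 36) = (g - 2/3)/(g + 3)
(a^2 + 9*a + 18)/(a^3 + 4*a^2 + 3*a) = (a + 6)/(a*(a + 1))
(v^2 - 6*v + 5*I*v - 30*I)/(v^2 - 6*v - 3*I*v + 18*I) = (v + 5*I)/(v - 3*I)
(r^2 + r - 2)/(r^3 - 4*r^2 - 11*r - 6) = (-r^2 - r + 2)/(-r^3 + 4*r^2 + 11*r + 6)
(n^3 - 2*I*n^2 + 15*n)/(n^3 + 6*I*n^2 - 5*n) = (n^2 - 2*I*n + 15)/(n^2 + 6*I*n - 5)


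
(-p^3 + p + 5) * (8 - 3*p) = 3*p^4 - 8*p^3 - 3*p^2 - 7*p + 40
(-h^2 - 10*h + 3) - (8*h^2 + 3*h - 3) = -9*h^2 - 13*h + 6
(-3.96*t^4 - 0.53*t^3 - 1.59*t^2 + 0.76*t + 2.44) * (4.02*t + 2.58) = -15.9192*t^5 - 12.3474*t^4 - 7.7592*t^3 - 1.047*t^2 + 11.7696*t + 6.2952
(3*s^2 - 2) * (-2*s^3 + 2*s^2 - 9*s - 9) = -6*s^5 + 6*s^4 - 23*s^3 - 31*s^2 + 18*s + 18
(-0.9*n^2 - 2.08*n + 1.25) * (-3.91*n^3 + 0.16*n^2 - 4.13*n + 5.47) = 3.519*n^5 + 7.9888*n^4 - 1.5033*n^3 + 3.8674*n^2 - 16.5401*n + 6.8375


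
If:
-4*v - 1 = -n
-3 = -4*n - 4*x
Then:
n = 3/4 - x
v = -x/4 - 1/16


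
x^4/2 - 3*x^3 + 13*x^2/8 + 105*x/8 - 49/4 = (x/2 + 1)*(x - 7/2)^2*(x - 1)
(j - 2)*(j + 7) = j^2 + 5*j - 14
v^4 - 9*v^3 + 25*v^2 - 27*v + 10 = (v - 5)*(v - 2)*(v - 1)^2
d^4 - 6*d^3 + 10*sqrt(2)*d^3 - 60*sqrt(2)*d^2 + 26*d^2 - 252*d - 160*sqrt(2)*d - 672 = (d - 8)*(d + 2)*(d + 3*sqrt(2))*(d + 7*sqrt(2))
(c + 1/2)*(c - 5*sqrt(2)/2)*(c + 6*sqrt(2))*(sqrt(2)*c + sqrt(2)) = sqrt(2)*c^4 + 3*sqrt(2)*c^3/2 + 7*c^3 - 59*sqrt(2)*c^2/2 + 21*c^2/2 - 45*sqrt(2)*c + 7*c/2 - 15*sqrt(2)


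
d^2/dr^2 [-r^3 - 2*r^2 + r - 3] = -6*r - 4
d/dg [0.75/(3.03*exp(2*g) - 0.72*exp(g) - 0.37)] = (0.54 - 4.545*exp(g))*exp(g)/(-3.03*exp(2*g) + 0.72*exp(g) + 0.37)^2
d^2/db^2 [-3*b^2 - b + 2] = -6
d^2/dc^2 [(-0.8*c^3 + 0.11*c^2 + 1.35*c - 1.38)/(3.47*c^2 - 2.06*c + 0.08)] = (1.4210854715202e-14*c^5 + 1.4210854715202e-14*c^4 + 27.737434*c^3 - 99.090828*c^2 + 56.907816*c - 10.499792)/(41.781923*c^6 - 74.412762*c^5 + 47.065692*c^4 - 12.172952*c^3 + 1.085088*c^2 - 0.039552*c + 0.000512)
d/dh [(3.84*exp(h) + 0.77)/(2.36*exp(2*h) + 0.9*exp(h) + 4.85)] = (-9.0624*exp(2*h) - 3.6344*exp(h) + 17.931)*exp(h)/(5.5696*exp(4*h) + 4.248*exp(3*h) + 23.702*exp(2*h) + 8.73*exp(h) + 23.5225)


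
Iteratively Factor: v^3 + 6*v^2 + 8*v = (v + 2)*(v^2 + 4*v) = (v + 2)*(v + 4)*(v)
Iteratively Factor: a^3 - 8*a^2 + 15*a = (a)*(a^2 - 8*a + 15) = a*(a - 3)*(a - 5)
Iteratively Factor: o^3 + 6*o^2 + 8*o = (o)*(o^2 + 6*o + 8) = o*(o + 2)*(o + 4)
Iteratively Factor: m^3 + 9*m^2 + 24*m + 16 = (m + 1)*(m^2 + 8*m + 16) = (m + 1)*(m + 4)*(m + 4)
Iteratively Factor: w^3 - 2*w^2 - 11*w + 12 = (w - 4)*(w^2 + 2*w - 3) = (w - 4)*(w + 3)*(w - 1)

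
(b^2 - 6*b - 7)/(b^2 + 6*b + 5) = (b - 7)/(b + 5)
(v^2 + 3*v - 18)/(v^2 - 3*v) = (v + 6)/v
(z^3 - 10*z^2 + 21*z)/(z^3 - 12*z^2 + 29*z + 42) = z*(z - 3)/(z^2 - 5*z - 6)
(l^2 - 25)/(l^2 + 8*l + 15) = (l - 5)/(l + 3)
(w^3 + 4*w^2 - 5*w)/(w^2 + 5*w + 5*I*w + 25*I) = w*(w - 1)/(w + 5*I)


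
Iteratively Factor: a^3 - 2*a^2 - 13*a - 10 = (a + 2)*(a^2 - 4*a - 5) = (a - 5)*(a + 2)*(a + 1)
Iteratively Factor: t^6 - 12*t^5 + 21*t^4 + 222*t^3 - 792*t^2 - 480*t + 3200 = (t + 4)*(t^5 - 16*t^4 + 85*t^3 - 118*t^2 - 320*t + 800) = (t - 4)*(t + 4)*(t^4 - 12*t^3 + 37*t^2 + 30*t - 200) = (t - 4)^2*(t + 4)*(t^3 - 8*t^2 + 5*t + 50) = (t - 4)^2*(t + 2)*(t + 4)*(t^2 - 10*t + 25) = (t - 5)*(t - 4)^2*(t + 2)*(t + 4)*(t - 5)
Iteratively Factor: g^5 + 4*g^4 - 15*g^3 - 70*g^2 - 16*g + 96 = (g - 4)*(g^4 + 8*g^3 + 17*g^2 - 2*g - 24) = (g - 4)*(g - 1)*(g^3 + 9*g^2 + 26*g + 24) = (g - 4)*(g - 1)*(g + 3)*(g^2 + 6*g + 8) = (g - 4)*(g - 1)*(g + 3)*(g + 4)*(g + 2)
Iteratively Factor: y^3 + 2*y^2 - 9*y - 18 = (y + 3)*(y^2 - y - 6) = (y - 3)*(y + 3)*(y + 2)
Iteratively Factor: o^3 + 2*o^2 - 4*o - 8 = (o + 2)*(o^2 - 4) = (o - 2)*(o + 2)*(o + 2)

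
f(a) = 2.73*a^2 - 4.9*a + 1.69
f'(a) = 5.46*a - 4.9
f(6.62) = 88.89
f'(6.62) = 31.25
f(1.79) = 1.67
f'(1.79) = 4.87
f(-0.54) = 5.13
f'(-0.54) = -7.85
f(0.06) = 1.41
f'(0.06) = -4.57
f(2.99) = 11.45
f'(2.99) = 11.43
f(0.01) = 1.64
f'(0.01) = -4.85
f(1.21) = -0.24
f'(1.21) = 1.71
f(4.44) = 33.75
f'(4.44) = 19.34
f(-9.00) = 266.92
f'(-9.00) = -54.04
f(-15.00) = 689.44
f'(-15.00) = -86.80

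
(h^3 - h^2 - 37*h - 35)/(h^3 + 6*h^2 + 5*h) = (h - 7)/h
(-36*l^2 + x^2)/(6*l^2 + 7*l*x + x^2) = (-6*l + x)/(l + x)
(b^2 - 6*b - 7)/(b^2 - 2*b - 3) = (b - 7)/(b - 3)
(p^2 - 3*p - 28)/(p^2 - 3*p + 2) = (p^2 - 3*p - 28)/(p^2 - 3*p + 2)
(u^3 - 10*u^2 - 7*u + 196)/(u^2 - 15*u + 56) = (u^2 - 3*u - 28)/(u - 8)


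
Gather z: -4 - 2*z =-2*z - 4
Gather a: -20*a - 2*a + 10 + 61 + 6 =77 - 22*a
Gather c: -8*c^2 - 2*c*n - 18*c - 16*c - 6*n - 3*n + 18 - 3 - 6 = -8*c^2 + c*(-2*n - 34) - 9*n + 9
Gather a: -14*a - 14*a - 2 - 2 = -28*a - 4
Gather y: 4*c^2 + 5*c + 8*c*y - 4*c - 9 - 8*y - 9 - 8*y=4*c^2 + c + y*(8*c - 16) - 18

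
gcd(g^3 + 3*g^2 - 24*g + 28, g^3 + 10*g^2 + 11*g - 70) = g^2 + 5*g - 14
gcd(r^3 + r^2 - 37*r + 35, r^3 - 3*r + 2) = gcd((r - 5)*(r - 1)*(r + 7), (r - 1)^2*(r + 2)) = r - 1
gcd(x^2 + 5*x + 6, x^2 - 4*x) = 1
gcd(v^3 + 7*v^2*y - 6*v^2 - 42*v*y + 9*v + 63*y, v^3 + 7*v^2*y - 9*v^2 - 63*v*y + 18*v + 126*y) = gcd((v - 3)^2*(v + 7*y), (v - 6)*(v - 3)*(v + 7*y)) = v^2 + 7*v*y - 3*v - 21*y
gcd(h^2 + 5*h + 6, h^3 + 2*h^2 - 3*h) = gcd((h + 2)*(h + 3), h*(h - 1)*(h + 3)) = h + 3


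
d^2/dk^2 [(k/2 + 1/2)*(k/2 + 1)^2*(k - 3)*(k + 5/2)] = 5*k^3/2 + 27*k^2/4 - 3*k/2 - 75/8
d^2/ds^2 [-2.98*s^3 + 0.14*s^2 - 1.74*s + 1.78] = 0.28 - 17.88*s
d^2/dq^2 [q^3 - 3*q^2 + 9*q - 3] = 6*q - 6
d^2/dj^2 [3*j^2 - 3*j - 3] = 6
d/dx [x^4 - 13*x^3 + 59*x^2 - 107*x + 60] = 4*x^3 - 39*x^2 + 118*x - 107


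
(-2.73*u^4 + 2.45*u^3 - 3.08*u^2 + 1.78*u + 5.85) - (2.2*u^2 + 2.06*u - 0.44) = -2.73*u^4 + 2.45*u^3 - 5.28*u^2 - 0.28*u + 6.29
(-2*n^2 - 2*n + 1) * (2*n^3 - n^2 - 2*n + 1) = -4*n^5 - 2*n^4 + 8*n^3 + n^2 - 4*n + 1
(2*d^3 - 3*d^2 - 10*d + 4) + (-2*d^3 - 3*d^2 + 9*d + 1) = -6*d^2 - d + 5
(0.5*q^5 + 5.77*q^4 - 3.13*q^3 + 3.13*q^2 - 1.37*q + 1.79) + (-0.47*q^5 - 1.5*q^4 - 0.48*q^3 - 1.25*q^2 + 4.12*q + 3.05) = 0.03*q^5 + 4.27*q^4 - 3.61*q^3 + 1.88*q^2 + 2.75*q + 4.84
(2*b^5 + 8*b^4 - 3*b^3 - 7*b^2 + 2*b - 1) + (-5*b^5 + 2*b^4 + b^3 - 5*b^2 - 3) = -3*b^5 + 10*b^4 - 2*b^3 - 12*b^2 + 2*b - 4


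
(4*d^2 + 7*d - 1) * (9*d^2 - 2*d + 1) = 36*d^4 + 55*d^3 - 19*d^2 + 9*d - 1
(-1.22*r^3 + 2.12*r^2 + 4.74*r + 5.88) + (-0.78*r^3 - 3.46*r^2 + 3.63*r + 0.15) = -2.0*r^3 - 1.34*r^2 + 8.37*r + 6.03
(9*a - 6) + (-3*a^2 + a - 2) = -3*a^2 + 10*a - 8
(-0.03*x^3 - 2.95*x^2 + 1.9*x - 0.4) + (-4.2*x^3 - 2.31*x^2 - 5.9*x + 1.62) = -4.23*x^3 - 5.26*x^2 - 4.0*x + 1.22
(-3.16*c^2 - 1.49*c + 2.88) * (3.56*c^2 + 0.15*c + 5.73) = -11.2496*c^4 - 5.7784*c^3 - 8.0775*c^2 - 8.1057*c + 16.5024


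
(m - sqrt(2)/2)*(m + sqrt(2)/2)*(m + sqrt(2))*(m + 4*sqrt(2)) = m^4 + 5*sqrt(2)*m^3 + 15*m^2/2 - 5*sqrt(2)*m/2 - 4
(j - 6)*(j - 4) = j^2 - 10*j + 24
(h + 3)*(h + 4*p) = h^2 + 4*h*p + 3*h + 12*p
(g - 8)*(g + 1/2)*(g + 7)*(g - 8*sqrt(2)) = g^4 - 8*sqrt(2)*g^3 - g^3/2 - 113*g^2/2 + 4*sqrt(2)*g^2 - 28*g + 452*sqrt(2)*g + 224*sqrt(2)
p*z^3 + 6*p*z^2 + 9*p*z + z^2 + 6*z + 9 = (z + 3)^2*(p*z + 1)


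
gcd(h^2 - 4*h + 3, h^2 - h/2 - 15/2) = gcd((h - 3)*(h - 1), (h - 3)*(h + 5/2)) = h - 3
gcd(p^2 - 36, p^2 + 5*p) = 1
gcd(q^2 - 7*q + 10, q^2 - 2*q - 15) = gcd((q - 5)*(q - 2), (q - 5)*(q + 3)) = q - 5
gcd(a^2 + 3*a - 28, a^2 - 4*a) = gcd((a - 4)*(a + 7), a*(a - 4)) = a - 4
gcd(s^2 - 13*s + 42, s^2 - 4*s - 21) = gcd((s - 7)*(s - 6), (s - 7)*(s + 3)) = s - 7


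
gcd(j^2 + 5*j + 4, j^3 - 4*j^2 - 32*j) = j + 4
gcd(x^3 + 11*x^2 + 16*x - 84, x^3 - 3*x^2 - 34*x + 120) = x + 6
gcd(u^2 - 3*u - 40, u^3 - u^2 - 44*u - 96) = u - 8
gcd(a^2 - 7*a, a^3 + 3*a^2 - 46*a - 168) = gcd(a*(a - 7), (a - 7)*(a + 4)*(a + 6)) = a - 7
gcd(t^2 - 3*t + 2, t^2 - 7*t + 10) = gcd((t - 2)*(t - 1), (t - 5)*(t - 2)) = t - 2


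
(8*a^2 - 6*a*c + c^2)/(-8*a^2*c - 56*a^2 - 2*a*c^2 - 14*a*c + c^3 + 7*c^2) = (-2*a + c)/(2*a*c + 14*a + c^2 + 7*c)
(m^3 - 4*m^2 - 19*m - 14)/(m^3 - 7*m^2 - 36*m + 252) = (m^2 + 3*m + 2)/(m^2 - 36)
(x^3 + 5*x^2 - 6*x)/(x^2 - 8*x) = (x^2 + 5*x - 6)/(x - 8)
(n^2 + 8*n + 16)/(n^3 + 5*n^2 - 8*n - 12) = (n^2 + 8*n + 16)/(n^3 + 5*n^2 - 8*n - 12)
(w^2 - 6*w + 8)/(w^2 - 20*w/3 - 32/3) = 3*(-w^2 + 6*w - 8)/(-3*w^2 + 20*w + 32)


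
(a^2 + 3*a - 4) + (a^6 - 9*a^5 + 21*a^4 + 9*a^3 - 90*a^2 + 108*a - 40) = a^6 - 9*a^5 + 21*a^4 + 9*a^3 - 89*a^2 + 111*a - 44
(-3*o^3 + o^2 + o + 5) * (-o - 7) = 3*o^4 + 20*o^3 - 8*o^2 - 12*o - 35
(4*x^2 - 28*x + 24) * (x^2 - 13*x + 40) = 4*x^4 - 80*x^3 + 548*x^2 - 1432*x + 960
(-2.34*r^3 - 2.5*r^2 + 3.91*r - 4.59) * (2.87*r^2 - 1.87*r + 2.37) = -6.7158*r^5 - 2.7992*r^4 + 10.3509*r^3 - 26.41*r^2 + 17.85*r - 10.8783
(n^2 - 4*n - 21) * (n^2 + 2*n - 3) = n^4 - 2*n^3 - 32*n^2 - 30*n + 63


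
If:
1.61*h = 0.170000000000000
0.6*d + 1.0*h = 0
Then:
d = -0.18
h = 0.11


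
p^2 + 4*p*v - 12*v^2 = (p - 2*v)*(p + 6*v)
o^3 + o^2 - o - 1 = (o - 1)*(o + 1)^2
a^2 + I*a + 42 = (a - 6*I)*(a + 7*I)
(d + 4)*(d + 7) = d^2 + 11*d + 28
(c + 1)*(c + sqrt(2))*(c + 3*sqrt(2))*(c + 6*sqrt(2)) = c^4 + c^3 + 10*sqrt(2)*c^3 + 10*sqrt(2)*c^2 + 54*c^2 + 36*sqrt(2)*c + 54*c + 36*sqrt(2)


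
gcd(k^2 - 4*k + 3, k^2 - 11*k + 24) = k - 3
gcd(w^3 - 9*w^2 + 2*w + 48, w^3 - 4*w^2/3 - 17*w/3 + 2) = w^2 - w - 6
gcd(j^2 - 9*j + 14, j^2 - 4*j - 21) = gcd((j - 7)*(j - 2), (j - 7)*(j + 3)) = j - 7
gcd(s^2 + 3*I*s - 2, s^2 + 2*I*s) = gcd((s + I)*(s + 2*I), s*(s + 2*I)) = s + 2*I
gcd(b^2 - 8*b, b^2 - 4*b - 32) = b - 8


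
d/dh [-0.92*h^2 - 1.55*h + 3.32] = -1.84*h - 1.55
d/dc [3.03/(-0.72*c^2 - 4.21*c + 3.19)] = (4.3632*c + 12.7563)/(0.72*c^2 + 4.21*c - 3.19)^2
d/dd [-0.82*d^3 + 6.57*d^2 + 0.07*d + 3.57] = -2.46*d^2 + 13.14*d + 0.07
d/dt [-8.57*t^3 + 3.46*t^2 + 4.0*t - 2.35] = -25.71*t^2 + 6.92*t + 4.0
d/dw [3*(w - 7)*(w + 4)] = 6*w - 9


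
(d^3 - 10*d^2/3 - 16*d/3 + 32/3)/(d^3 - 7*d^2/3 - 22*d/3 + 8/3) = (3*d - 4)/(3*d - 1)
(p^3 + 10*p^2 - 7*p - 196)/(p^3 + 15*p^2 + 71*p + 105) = (p^2 + 3*p - 28)/(p^2 + 8*p + 15)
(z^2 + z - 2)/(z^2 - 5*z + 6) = (z^2 + z - 2)/(z^2 - 5*z + 6)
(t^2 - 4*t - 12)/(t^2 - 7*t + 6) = (t + 2)/(t - 1)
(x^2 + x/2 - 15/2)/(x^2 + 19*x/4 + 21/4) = 2*(2*x - 5)/(4*x + 7)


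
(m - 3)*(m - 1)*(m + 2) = m^3 - 2*m^2 - 5*m + 6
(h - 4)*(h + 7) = h^2 + 3*h - 28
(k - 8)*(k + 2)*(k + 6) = k^3 - 52*k - 96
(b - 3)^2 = b^2 - 6*b + 9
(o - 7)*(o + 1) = o^2 - 6*o - 7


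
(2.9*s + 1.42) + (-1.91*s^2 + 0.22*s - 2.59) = -1.91*s^2 + 3.12*s - 1.17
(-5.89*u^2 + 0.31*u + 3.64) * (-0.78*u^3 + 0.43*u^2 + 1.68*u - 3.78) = 4.5942*u^5 - 2.7745*u^4 - 12.6011*u^3 + 24.3502*u^2 + 4.9434*u - 13.7592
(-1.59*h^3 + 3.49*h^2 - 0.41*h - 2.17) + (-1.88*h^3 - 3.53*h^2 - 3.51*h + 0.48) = -3.47*h^3 - 0.0399999999999996*h^2 - 3.92*h - 1.69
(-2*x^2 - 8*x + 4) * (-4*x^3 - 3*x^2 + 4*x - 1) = 8*x^5 + 38*x^4 - 42*x^2 + 24*x - 4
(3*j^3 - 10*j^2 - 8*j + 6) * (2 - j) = -3*j^4 + 16*j^3 - 12*j^2 - 22*j + 12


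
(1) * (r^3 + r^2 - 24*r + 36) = r^3 + r^2 - 24*r + 36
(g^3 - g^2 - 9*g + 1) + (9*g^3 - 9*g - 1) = 10*g^3 - g^2 - 18*g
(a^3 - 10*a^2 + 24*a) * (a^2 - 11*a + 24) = a^5 - 21*a^4 + 158*a^3 - 504*a^2 + 576*a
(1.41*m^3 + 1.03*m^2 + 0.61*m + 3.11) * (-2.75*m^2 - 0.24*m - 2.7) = -3.8775*m^5 - 3.1709*m^4 - 5.7317*m^3 - 11.4799*m^2 - 2.3934*m - 8.397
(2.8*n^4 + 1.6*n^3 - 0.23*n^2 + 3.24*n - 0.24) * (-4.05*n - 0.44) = -11.34*n^5 - 7.712*n^4 + 0.2275*n^3 - 13.0208*n^2 - 0.4536*n + 0.1056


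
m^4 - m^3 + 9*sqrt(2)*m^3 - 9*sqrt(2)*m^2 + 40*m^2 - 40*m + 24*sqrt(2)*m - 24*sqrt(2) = (m - 1)*(m + sqrt(2))*(m + 2*sqrt(2))*(m + 6*sqrt(2))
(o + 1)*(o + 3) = o^2 + 4*o + 3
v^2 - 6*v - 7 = (v - 7)*(v + 1)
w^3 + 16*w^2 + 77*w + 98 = (w + 2)*(w + 7)^2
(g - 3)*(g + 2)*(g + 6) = g^3 + 5*g^2 - 12*g - 36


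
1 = 1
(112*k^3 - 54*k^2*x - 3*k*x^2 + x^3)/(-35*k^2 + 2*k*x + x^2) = (16*k^2 - 10*k*x + x^2)/(-5*k + x)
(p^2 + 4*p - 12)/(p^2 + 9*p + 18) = (p - 2)/(p + 3)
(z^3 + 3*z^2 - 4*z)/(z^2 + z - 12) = z*(z - 1)/(z - 3)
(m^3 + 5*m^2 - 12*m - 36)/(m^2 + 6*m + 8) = (m^2 + 3*m - 18)/(m + 4)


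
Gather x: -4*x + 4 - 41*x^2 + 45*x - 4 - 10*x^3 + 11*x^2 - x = -10*x^3 - 30*x^2 + 40*x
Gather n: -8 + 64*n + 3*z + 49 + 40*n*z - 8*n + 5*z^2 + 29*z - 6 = n*(40*z + 56) + 5*z^2 + 32*z + 35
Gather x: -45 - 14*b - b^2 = -b^2 - 14*b - 45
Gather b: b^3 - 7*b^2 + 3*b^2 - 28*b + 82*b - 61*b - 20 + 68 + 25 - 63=b^3 - 4*b^2 - 7*b + 10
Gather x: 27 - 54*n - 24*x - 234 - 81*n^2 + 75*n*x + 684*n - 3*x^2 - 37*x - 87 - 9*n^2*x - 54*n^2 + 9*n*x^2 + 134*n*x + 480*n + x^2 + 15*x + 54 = -135*n^2 + 1110*n + x^2*(9*n - 2) + x*(-9*n^2 + 209*n - 46) - 240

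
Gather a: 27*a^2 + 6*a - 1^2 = 27*a^2 + 6*a - 1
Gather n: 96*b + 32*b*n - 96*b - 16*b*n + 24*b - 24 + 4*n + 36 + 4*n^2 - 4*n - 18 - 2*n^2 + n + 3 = 24*b + 2*n^2 + n*(16*b + 1) - 3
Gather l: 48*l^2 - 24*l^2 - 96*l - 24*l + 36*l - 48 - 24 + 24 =24*l^2 - 84*l - 48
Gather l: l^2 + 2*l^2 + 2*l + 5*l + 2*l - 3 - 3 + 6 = 3*l^2 + 9*l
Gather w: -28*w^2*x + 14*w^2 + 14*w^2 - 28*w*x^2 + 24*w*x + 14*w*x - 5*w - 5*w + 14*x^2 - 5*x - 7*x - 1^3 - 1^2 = w^2*(28 - 28*x) + w*(-28*x^2 + 38*x - 10) + 14*x^2 - 12*x - 2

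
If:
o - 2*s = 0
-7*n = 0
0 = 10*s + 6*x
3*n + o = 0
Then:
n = 0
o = 0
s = 0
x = 0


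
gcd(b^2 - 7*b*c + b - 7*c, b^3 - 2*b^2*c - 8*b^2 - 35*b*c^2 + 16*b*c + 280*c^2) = b - 7*c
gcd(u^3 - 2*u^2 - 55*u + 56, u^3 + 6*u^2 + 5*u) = 1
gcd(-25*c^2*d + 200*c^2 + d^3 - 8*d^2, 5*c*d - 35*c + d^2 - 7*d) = 5*c + d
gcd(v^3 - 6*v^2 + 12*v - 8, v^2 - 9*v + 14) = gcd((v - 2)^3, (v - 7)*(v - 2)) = v - 2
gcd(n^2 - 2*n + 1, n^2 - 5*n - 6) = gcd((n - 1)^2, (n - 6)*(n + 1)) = 1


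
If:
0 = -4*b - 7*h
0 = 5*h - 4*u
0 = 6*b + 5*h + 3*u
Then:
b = 0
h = 0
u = 0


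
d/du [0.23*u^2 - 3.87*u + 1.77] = 0.46*u - 3.87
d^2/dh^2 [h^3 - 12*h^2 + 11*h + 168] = 6*h - 24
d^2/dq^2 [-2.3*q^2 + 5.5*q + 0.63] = -4.60000000000000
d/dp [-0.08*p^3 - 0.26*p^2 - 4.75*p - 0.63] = -0.24*p^2 - 0.52*p - 4.75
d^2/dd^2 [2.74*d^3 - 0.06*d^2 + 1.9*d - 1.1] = 16.44*d - 0.12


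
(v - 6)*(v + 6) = v^2 - 36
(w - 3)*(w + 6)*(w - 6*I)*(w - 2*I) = w^4 + 3*w^3 - 8*I*w^3 - 30*w^2 - 24*I*w^2 - 36*w + 144*I*w + 216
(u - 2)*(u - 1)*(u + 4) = u^3 + u^2 - 10*u + 8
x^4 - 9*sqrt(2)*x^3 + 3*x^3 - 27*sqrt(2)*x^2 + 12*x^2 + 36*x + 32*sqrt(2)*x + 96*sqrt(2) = (x + 3)*(x - 8*sqrt(2))*(x - 2*sqrt(2))*(x + sqrt(2))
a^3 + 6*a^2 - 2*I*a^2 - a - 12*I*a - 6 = (a + 6)*(a - I)^2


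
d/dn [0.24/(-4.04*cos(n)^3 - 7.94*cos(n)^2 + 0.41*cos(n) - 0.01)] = (-2.9088*cos(n)^2 - 3.8112*cos(n) + 0.0984)*sin(n)/(4.04*cos(n)^3 + 7.94*cos(n)^2 - 0.41*cos(n) + 0.01)^2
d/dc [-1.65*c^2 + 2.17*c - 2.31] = 2.17 - 3.3*c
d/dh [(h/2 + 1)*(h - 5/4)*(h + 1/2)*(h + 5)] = 2*h^3 + 75*h^2/8 + 33*h/8 - 95/16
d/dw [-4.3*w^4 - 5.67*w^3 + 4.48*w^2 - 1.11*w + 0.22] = -17.2*w^3 - 17.01*w^2 + 8.96*w - 1.11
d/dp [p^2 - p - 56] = 2*p - 1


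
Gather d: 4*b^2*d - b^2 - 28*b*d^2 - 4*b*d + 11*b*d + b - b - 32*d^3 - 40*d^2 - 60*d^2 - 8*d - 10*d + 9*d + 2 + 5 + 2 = -b^2 - 32*d^3 + d^2*(-28*b - 100) + d*(4*b^2 + 7*b - 9) + 9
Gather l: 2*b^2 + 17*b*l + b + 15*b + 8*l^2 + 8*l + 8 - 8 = 2*b^2 + 16*b + 8*l^2 + l*(17*b + 8)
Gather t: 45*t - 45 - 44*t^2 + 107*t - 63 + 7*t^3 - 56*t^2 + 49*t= 7*t^3 - 100*t^2 + 201*t - 108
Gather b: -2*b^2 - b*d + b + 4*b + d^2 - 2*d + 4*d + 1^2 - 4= -2*b^2 + b*(5 - d) + d^2 + 2*d - 3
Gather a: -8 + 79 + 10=81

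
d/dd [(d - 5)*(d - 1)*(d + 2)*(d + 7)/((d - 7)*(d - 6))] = 2*(d^5 - 18*d^4 + 45*d^3 + 436*d^2 - 1540*d - 364)/(d^4 - 26*d^3 + 253*d^2 - 1092*d + 1764)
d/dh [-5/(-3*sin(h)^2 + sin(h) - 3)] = 5*(1 - 6*sin(h))*cos(h)/(3*sin(h)^2 - sin(h) + 3)^2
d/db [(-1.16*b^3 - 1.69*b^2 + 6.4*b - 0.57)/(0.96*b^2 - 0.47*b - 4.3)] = (-1.1136*b^4 + 1.0904*b^3 + 9.6143*b^2 + 15.6284*b - 27.7879)/(0.9216*b^4 - 0.9024*b^3 - 8.0351*b^2 + 4.042*b + 18.49)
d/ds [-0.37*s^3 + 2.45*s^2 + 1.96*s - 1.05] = -1.11*s^2 + 4.9*s + 1.96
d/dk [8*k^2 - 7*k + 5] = 16*k - 7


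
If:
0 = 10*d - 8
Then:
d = 4/5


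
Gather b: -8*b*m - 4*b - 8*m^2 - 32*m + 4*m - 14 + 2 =b*(-8*m - 4) - 8*m^2 - 28*m - 12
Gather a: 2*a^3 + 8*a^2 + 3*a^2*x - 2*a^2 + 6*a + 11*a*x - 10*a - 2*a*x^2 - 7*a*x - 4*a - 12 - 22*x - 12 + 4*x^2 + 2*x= 2*a^3 + a^2*(3*x + 6) + a*(-2*x^2 + 4*x - 8) + 4*x^2 - 20*x - 24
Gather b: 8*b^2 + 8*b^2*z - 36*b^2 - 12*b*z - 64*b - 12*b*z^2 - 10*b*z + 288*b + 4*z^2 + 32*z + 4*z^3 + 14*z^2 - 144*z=b^2*(8*z - 28) + b*(-12*z^2 - 22*z + 224) + 4*z^3 + 18*z^2 - 112*z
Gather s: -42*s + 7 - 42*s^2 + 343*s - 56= -42*s^2 + 301*s - 49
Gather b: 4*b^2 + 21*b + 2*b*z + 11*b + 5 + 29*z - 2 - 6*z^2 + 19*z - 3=4*b^2 + b*(2*z + 32) - 6*z^2 + 48*z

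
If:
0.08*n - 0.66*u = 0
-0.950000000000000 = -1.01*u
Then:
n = 7.76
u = 0.94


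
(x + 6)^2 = x^2 + 12*x + 36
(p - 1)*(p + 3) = p^2 + 2*p - 3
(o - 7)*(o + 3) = o^2 - 4*o - 21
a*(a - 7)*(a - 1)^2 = a^4 - 9*a^3 + 15*a^2 - 7*a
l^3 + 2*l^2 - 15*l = l*(l - 3)*(l + 5)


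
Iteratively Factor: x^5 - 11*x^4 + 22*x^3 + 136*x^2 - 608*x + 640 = (x - 4)*(x^4 - 7*x^3 - 6*x^2 + 112*x - 160) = (x - 4)*(x - 2)*(x^3 - 5*x^2 - 16*x + 80) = (x - 4)^2*(x - 2)*(x^2 - x - 20) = (x - 4)^2*(x - 2)*(x + 4)*(x - 5)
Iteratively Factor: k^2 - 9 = (k - 3)*(k + 3)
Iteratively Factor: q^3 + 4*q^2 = (q)*(q^2 + 4*q) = q*(q + 4)*(q)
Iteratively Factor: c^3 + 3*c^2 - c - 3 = (c - 1)*(c^2 + 4*c + 3) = (c - 1)*(c + 3)*(c + 1)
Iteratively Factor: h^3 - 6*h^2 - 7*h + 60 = (h + 3)*(h^2 - 9*h + 20) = (h - 4)*(h + 3)*(h - 5)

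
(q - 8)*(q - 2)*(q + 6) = q^3 - 4*q^2 - 44*q + 96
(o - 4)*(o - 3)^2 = o^3 - 10*o^2 + 33*o - 36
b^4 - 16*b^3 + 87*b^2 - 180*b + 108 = (b - 6)^2*(b - 3)*(b - 1)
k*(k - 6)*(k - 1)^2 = k^4 - 8*k^3 + 13*k^2 - 6*k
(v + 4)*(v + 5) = v^2 + 9*v + 20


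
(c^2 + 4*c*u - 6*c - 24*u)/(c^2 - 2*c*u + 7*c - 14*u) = (c^2 + 4*c*u - 6*c - 24*u)/(c^2 - 2*c*u + 7*c - 14*u)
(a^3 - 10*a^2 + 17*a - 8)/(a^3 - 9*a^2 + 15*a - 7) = (a - 8)/(a - 7)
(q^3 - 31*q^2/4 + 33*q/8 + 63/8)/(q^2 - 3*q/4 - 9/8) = q - 7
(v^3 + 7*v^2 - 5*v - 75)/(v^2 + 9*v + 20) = (v^2 + 2*v - 15)/(v + 4)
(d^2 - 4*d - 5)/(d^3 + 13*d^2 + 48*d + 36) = (d - 5)/(d^2 + 12*d + 36)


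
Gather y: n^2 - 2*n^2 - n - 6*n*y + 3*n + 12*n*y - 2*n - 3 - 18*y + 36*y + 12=-n^2 + y*(6*n + 18) + 9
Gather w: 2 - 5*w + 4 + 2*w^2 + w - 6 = 2*w^2 - 4*w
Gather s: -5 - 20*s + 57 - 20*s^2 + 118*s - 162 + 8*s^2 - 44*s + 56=-12*s^2 + 54*s - 54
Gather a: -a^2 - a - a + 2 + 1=-a^2 - 2*a + 3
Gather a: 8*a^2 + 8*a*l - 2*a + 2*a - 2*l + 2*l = 8*a^2 + 8*a*l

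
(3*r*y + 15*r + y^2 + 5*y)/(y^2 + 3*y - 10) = (3*r + y)/(y - 2)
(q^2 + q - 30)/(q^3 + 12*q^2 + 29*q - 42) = (q - 5)/(q^2 + 6*q - 7)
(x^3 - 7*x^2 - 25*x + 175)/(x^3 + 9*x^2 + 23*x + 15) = (x^2 - 12*x + 35)/(x^2 + 4*x + 3)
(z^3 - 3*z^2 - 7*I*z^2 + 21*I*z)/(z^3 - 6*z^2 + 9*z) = (z - 7*I)/(z - 3)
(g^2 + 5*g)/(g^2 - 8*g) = (g + 5)/(g - 8)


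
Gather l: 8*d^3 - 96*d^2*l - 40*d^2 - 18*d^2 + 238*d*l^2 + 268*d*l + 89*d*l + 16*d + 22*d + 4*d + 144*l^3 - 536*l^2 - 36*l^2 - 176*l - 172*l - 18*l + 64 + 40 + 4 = 8*d^3 - 58*d^2 + 42*d + 144*l^3 + l^2*(238*d - 572) + l*(-96*d^2 + 357*d - 366) + 108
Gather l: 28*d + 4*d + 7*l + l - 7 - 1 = 32*d + 8*l - 8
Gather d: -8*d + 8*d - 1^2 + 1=0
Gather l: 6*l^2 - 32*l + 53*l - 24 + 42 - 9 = 6*l^2 + 21*l + 9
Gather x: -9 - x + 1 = -x - 8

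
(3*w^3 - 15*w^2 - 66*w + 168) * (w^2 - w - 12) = 3*w^5 - 18*w^4 - 87*w^3 + 414*w^2 + 624*w - 2016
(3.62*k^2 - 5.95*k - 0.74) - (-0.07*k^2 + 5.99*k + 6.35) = 3.69*k^2 - 11.94*k - 7.09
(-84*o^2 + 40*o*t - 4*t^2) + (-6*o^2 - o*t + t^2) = -90*o^2 + 39*o*t - 3*t^2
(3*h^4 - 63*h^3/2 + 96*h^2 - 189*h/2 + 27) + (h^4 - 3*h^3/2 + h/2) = 4*h^4 - 33*h^3 + 96*h^2 - 94*h + 27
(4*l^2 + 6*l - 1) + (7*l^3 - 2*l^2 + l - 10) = 7*l^3 + 2*l^2 + 7*l - 11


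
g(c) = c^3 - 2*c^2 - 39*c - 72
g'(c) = 3*c^2 - 4*c - 39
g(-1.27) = -27.74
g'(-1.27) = -29.08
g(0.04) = -73.56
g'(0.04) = -39.16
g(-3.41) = -1.92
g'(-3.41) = 9.52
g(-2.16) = -7.17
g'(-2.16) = -16.36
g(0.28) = -83.05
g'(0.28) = -39.88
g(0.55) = -93.89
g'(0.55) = -40.29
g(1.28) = -123.10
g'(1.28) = -39.20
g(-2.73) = -0.78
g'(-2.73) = -5.72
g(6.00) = -162.00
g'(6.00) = 45.00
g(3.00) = -180.00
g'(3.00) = -24.00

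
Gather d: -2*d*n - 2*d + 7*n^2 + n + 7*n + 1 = d*(-2*n - 2) + 7*n^2 + 8*n + 1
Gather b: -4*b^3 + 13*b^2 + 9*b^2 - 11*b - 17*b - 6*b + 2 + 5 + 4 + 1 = -4*b^3 + 22*b^2 - 34*b + 12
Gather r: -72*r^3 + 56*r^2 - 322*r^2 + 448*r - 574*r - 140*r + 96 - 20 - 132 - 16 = -72*r^3 - 266*r^2 - 266*r - 72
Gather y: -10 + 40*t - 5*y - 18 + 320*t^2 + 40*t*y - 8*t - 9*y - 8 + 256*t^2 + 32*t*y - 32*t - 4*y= 576*t^2 + y*(72*t - 18) - 36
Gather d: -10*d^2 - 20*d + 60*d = -10*d^2 + 40*d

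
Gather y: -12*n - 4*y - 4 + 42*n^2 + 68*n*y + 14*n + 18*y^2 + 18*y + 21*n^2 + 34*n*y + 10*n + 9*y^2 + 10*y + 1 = 63*n^2 + 12*n + 27*y^2 + y*(102*n + 24) - 3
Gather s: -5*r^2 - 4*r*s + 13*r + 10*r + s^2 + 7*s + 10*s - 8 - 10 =-5*r^2 + 23*r + s^2 + s*(17 - 4*r) - 18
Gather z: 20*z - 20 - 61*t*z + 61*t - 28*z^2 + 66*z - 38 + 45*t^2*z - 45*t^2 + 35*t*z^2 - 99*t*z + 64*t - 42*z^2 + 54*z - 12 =-45*t^2 + 125*t + z^2*(35*t - 70) + z*(45*t^2 - 160*t + 140) - 70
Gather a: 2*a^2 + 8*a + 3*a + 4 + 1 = 2*a^2 + 11*a + 5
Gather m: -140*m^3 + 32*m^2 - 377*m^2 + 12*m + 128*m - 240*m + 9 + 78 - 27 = -140*m^3 - 345*m^2 - 100*m + 60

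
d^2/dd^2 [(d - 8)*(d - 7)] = 2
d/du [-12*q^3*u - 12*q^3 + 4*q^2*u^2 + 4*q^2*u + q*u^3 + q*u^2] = q*(-12*q^2 + 8*q*u + 4*q + 3*u^2 + 2*u)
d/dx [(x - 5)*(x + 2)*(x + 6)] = 3*x^2 + 6*x - 28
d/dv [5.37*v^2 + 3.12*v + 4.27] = 10.74*v + 3.12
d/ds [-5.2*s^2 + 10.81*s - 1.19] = 10.81 - 10.4*s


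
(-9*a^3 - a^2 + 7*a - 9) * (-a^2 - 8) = 9*a^5 + a^4 + 65*a^3 + 17*a^2 - 56*a + 72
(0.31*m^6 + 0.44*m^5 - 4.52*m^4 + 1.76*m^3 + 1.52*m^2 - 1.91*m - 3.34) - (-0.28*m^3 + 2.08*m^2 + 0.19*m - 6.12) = 0.31*m^6 + 0.44*m^5 - 4.52*m^4 + 2.04*m^3 - 0.56*m^2 - 2.1*m + 2.78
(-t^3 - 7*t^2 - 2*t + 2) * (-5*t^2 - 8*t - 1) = 5*t^5 + 43*t^4 + 67*t^3 + 13*t^2 - 14*t - 2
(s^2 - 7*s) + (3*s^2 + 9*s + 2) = 4*s^2 + 2*s + 2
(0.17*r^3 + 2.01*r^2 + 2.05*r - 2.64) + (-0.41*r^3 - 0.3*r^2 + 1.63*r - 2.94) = -0.24*r^3 + 1.71*r^2 + 3.68*r - 5.58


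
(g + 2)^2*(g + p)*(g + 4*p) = g^4 + 5*g^3*p + 4*g^3 + 4*g^2*p^2 + 20*g^2*p + 4*g^2 + 16*g*p^2 + 20*g*p + 16*p^2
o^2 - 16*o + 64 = (o - 8)^2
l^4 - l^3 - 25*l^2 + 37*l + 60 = (l - 4)*(l - 3)*(l + 1)*(l + 5)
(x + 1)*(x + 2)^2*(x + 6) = x^4 + 11*x^3 + 38*x^2 + 52*x + 24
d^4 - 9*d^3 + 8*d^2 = d^2*(d - 8)*(d - 1)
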